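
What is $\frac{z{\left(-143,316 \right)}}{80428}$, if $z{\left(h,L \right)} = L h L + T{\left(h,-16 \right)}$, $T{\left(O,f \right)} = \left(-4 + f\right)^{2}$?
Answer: $- \frac{3569752}{20107} \approx -177.54$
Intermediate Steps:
$z{\left(h,L \right)} = 400 + h L^{2}$ ($z{\left(h,L \right)} = L h L + \left(-4 - 16\right)^{2} = h L^{2} + \left(-20\right)^{2} = h L^{2} + 400 = 400 + h L^{2}$)
$\frac{z{\left(-143,316 \right)}}{80428} = \frac{400 - 143 \cdot 316^{2}}{80428} = \left(400 - 14279408\right) \frac{1}{80428} = \left(-14279008\right) \frac{1}{80428} = - \frac{3569752}{20107}$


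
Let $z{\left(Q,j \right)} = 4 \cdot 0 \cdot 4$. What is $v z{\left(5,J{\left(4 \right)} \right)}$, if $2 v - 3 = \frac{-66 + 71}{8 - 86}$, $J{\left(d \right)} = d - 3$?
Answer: $0$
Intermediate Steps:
$J{\left(d \right)} = -3 + d$
$v = \frac{229}{156}$ ($v = \frac{3}{2} + \frac{\left(-66 + 71\right) \frac{1}{8 - 86}}{2} = \frac{3}{2} + \frac{5 \frac{1}{-78}}{2} = \frac{3}{2} + \frac{5 \left(- \frac{1}{78}\right)}{2} = \frac{3}{2} + \frac{1}{2} \left(- \frac{5}{78}\right) = \frac{3}{2} - \frac{5}{156} = \frac{229}{156} \approx 1.4679$)
$z{\left(Q,j \right)} = 0$ ($z{\left(Q,j \right)} = 0 \cdot 4 = 0$)
$v z{\left(5,J{\left(4 \right)} \right)} = \frac{229}{156} \cdot 0 = 0$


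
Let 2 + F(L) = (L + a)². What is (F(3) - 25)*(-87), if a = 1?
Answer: 957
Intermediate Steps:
F(L) = -2 + (1 + L)² (F(L) = -2 + (L + 1)² = -2 + (1 + L)²)
(F(3) - 25)*(-87) = ((-2 + (1 + 3)²) - 25)*(-87) = ((-2 + 4²) - 25)*(-87) = ((-2 + 16) - 25)*(-87) = (14 - 25)*(-87) = -11*(-87) = 957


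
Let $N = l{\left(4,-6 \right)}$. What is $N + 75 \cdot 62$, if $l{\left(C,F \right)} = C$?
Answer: $4654$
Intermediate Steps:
$N = 4$
$N + 75 \cdot 62 = 4 + 75 \cdot 62 = 4 + 4650 = 4654$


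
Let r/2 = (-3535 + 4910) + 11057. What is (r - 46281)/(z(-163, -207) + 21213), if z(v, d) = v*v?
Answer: -21417/47782 ≈ -0.44822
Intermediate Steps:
z(v, d) = v²
r = 24864 (r = 2*((-3535 + 4910) + 11057) = 2*(1375 + 11057) = 2*12432 = 24864)
(r - 46281)/(z(-163, -207) + 21213) = (24864 - 46281)/((-163)² + 21213) = -21417/(26569 + 21213) = -21417/47782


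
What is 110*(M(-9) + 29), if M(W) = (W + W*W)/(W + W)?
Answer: 2750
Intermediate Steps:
M(W) = (W + W**2)/(2*W) (M(W) = (W + W**2)/((2*W)) = (W + W**2)*(1/(2*W)) = (W + W**2)/(2*W))
110*(M(-9) + 29) = 110*((1/2 + (1/2)*(-9)) + 29) = 110*((1/2 - 9/2) + 29) = 110*(-4 + 29) = 110*25 = 2750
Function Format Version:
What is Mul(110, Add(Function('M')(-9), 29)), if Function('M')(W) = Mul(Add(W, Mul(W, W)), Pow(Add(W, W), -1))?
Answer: 2750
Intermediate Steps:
Function('M')(W) = Mul(Rational(1, 2), Pow(W, -1), Add(W, Pow(W, 2))) (Function('M')(W) = Mul(Add(W, Pow(W, 2)), Pow(Mul(2, W), -1)) = Mul(Add(W, Pow(W, 2)), Mul(Rational(1, 2), Pow(W, -1))) = Mul(Rational(1, 2), Pow(W, -1), Add(W, Pow(W, 2))))
Mul(110, Add(Function('M')(-9), 29)) = Mul(110, Add(Add(Rational(1, 2), Mul(Rational(1, 2), -9)), 29)) = Mul(110, Add(Add(Rational(1, 2), Rational(-9, 2)), 29)) = Mul(110, Add(-4, 29)) = Mul(110, 25) = 2750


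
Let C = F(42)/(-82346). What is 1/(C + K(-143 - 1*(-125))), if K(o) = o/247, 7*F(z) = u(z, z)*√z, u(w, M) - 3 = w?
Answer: -32476768324/2366613981 + 34791185*√42/2366613981 ≈ -13.628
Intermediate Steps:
u(w, M) = 3 + w
F(z) = √z*(3 + z)/7 (F(z) = ((3 + z)*√z)/7 = (√z*(3 + z))/7 = √z*(3 + z)/7)
K(o) = o/247 (K(o) = o*(1/247) = o/247)
C = -45*√42/576422 (C = (√42*(3 + 42)/7)/(-82346) = ((⅐)*√42*45)*(-1/82346) = (45*√42/7)*(-1/82346) = -45*√42/576422 ≈ -0.00050594)
1/(C + K(-143 - 1*(-125))) = 1/(-45*√42/576422 + (-143 - 1*(-125))/247) = 1/(-45*√42/576422 + (-143 + 125)/247) = 1/(-45*√42/576422 + (1/247)*(-18)) = 1/(-45*√42/576422 - 18/247) = 1/(-18/247 - 45*√42/576422)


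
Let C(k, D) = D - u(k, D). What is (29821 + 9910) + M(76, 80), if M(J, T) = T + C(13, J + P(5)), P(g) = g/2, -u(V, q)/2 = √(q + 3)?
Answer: 79779/2 + √326 ≈ 39908.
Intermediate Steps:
u(V, q) = -2*√(3 + q) (u(V, q) = -2*√(q + 3) = -2*√(3 + q))
P(g) = g/2 (P(g) = g*(½) = g/2)
C(k, D) = D + 2*√(3 + D) (C(k, D) = D - (-2)*√(3 + D) = D + 2*√(3 + D))
M(J, T) = 5/2 + J + T + 2*√(11/2 + J) (M(J, T) = T + ((J + (½)*5) + 2*√(3 + (J + (½)*5))) = T + ((J + 5/2) + 2*√(3 + (J + 5/2))) = T + ((5/2 + J) + 2*√(3 + (5/2 + J))) = T + ((5/2 + J) + 2*√(11/2 + J)) = T + (5/2 + J + 2*√(11/2 + J)) = 5/2 + J + T + 2*√(11/2 + J))
(29821 + 9910) + M(76, 80) = (29821 + 9910) + (5/2 + 76 + 80 + √(22 + 4*76)) = 39731 + (5/2 + 76 + 80 + √(22 + 304)) = 39731 + (5/2 + 76 + 80 + √326) = 39731 + (317/2 + √326) = 79779/2 + √326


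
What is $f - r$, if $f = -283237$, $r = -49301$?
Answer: $-233936$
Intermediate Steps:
$f - r = -283237 - -49301 = -283237 + 49301 = -233936$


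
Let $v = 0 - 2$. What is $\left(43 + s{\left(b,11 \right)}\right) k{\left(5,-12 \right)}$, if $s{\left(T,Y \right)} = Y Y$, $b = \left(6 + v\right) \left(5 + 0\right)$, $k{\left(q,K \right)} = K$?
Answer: $-1968$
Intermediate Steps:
$v = -2$ ($v = 0 - 2 = -2$)
$b = 20$ ($b = \left(6 - 2\right) \left(5 + 0\right) = 4 \cdot 5 = 20$)
$s{\left(T,Y \right)} = Y^{2}$
$\left(43 + s{\left(b,11 \right)}\right) k{\left(5,-12 \right)} = \left(43 + 11^{2}\right) \left(-12\right) = \left(43 + 121\right) \left(-12\right) = 164 \left(-12\right) = -1968$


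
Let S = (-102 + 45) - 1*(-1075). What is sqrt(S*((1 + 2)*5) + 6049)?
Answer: sqrt(21319) ≈ 146.01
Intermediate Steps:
S = 1018 (S = -57 + 1075 = 1018)
sqrt(S*((1 + 2)*5) + 6049) = sqrt(1018*((1 + 2)*5) + 6049) = sqrt(1018*(3*5) + 6049) = sqrt(1018*15 + 6049) = sqrt(15270 + 6049) = sqrt(21319)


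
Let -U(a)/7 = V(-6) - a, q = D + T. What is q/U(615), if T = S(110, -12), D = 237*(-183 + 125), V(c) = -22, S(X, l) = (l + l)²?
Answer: -13170/4459 ≈ -2.9536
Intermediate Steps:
S(X, l) = 4*l² (S(X, l) = (2*l)² = 4*l²)
D = -13746 (D = 237*(-58) = -13746)
T = 576 (T = 4*(-12)² = 4*144 = 576)
q = -13170 (q = -13746 + 576 = -13170)
U(a) = 154 + 7*a (U(a) = -7*(-22 - a) = 154 + 7*a)
q/U(615) = -13170/(154 + 7*615) = -13170/(154 + 4305) = -13170/4459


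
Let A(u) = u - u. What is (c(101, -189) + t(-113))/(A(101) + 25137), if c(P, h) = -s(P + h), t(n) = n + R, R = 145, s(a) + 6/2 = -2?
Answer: 37/25137 ≈ 0.0014719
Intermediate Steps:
s(a) = -5 (s(a) = -3 - 2 = -5)
t(n) = 145 + n (t(n) = n + 145 = 145 + n)
A(u) = 0
c(P, h) = 5 (c(P, h) = -1*(-5) = 5)
(c(101, -189) + t(-113))/(A(101) + 25137) = (5 + (145 - 113))/(0 + 25137) = (5 + 32)/25137 = 37*(1/25137) = 37/25137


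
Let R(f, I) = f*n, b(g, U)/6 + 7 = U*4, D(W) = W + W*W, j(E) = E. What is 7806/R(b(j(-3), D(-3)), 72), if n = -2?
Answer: -1301/34 ≈ -38.265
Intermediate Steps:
D(W) = W + W²
b(g, U) = -42 + 24*U (b(g, U) = -42 + 6*(U*4) = -42 + 6*(4*U) = -42 + 24*U)
R(f, I) = -2*f (R(f, I) = f*(-2) = -2*f)
7806/R(b(j(-3), D(-3)), 72) = 7806/((-2*(-42 + 24*(-3*(1 - 3))))) = 7806/((-2*(-42 + 24*(-3*(-2))))) = 7806/((-2*(-42 + 24*6))) = 7806/((-2*(-42 + 144))) = 7806/((-2*102)) = 7806/(-204) = 7806*(-1/204) = -1301/34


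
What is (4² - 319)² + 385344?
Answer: 477153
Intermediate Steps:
(4² - 319)² + 385344 = (16 - 319)² + 385344 = (-303)² + 385344 = 91809 + 385344 = 477153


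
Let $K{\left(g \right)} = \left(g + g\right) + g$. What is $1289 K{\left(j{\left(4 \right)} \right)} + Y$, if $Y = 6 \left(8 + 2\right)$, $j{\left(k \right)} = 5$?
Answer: $19395$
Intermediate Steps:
$Y = 60$ ($Y = 6 \cdot 10 = 60$)
$K{\left(g \right)} = 3 g$ ($K{\left(g \right)} = 2 g + g = 3 g$)
$1289 K{\left(j{\left(4 \right)} \right)} + Y = 1289 \cdot 3 \cdot 5 + 60 = 1289 \cdot 15 + 60 = 19335 + 60 = 19395$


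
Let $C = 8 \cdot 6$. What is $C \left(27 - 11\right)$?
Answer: $768$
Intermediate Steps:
$C = 48$
$C \left(27 - 11\right) = 48 \left(27 - 11\right) = 48 \cdot 16 = 768$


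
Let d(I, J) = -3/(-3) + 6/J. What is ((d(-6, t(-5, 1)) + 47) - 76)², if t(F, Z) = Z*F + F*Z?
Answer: 20449/25 ≈ 817.96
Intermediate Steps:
t(F, Z) = 2*F*Z (t(F, Z) = F*Z + F*Z = 2*F*Z)
d(I, J) = 1 + 6/J (d(I, J) = -3*(-⅓) + 6/J = 1 + 6/J)
((d(-6, t(-5, 1)) + 47) - 76)² = (((6 + 2*(-5)*1)/((2*(-5)*1)) + 47) - 76)² = (((6 - 10)/(-10) + 47) - 76)² = ((-⅒*(-4) + 47) - 76)² = ((⅖ + 47) - 76)² = (237/5 - 76)² = (-143/5)² = 20449/25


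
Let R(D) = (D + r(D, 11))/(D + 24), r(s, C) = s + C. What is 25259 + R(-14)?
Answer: 252573/10 ≈ 25257.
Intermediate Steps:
r(s, C) = C + s
R(D) = (11 + 2*D)/(24 + D) (R(D) = (D + (11 + D))/(D + 24) = (11 + 2*D)/(24 + D))
25259 + R(-14) = 25259 + (11 + 2*(-14))/(24 - 14) = 25259 + (11 - 28)/10 = 25259 + (1/10)*(-17) = 25259 - 17/10 = 252573/10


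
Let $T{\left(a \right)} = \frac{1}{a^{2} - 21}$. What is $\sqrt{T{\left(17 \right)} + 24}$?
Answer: $\frac{\sqrt{431011}}{134} \approx 4.8994$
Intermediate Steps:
$T{\left(a \right)} = \frac{1}{-21 + a^{2}}$
$\sqrt{T{\left(17 \right)} + 24} = \sqrt{\frac{1}{-21 + 17^{2}} + 24} = \sqrt{\frac{1}{-21 + 289} + 24} = \sqrt{\frac{1}{268} + 24} = \sqrt{\frac{6433}{268}} = \frac{\sqrt{431011}}{134}$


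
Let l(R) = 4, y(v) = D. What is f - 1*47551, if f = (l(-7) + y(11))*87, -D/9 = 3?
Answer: -49552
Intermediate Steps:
D = -27 (D = -9*3 = -27)
y(v) = -27
f = -2001 (f = (4 - 27)*87 = -23*87 = -2001)
f - 1*47551 = -2001 - 1*47551 = -2001 - 47551 = -49552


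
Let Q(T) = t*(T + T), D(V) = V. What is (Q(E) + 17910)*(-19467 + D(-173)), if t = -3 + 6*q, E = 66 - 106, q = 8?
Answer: -281048400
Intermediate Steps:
E = -40
t = 45 (t = -3 + 6*8 = -3 + 48 = 45)
Q(T) = 90*T (Q(T) = 45*(T + T) = 45*(2*T) = 90*T)
(Q(E) + 17910)*(-19467 + D(-173)) = (90*(-40) + 17910)*(-19467 - 173) = (-3600 + 17910)*(-19640) = 14310*(-19640) = -281048400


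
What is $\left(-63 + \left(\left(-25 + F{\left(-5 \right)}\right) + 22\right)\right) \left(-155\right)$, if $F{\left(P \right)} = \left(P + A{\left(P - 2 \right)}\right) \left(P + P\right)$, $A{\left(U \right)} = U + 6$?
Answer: $930$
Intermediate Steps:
$A{\left(U \right)} = 6 + U$
$F{\left(P \right)} = 2 P \left(4 + 2 P\right)$ ($F{\left(P \right)} = \left(P + \left(6 + \left(P - 2\right)\right)\right) \left(P + P\right) = \left(P + \left(6 + \left(-2 + P\right)\right)\right) 2 P = \left(P + \left(4 + P\right)\right) 2 P = \left(4 + 2 P\right) 2 P = 2 P \left(4 + 2 P\right)$)
$\left(-63 + \left(\left(-25 + F{\left(-5 \right)}\right) + 22\right)\right) \left(-155\right) = \left(-63 - \left(3 + 20 \left(2 - 5\right)\right)\right) \left(-155\right) = \left(-63 + \left(\left(-25 + 4 \left(-5\right) \left(-3\right)\right) + 22\right)\right) \left(-155\right) = \left(-63 + \left(\left(-25 + 60\right) + 22\right)\right) \left(-155\right) = \left(-63 + \left(35 + 22\right)\right) \left(-155\right) = \left(-63 + 57\right) \left(-155\right) = \left(-6\right) \left(-155\right) = 930$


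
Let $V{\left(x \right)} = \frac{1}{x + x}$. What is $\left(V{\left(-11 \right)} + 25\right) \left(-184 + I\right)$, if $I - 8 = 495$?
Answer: $\frac{15921}{2} \approx 7960.5$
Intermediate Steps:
$I = 503$ ($I = 8 + 495 = 503$)
$V{\left(x \right)} = \frac{1}{2 x}$
$\left(V{\left(-11 \right)} + 25\right) \left(-184 + I\right) = \left(\frac{1}{2 \left(-11\right)} + 25\right) \left(-184 + 503\right) = \left(\frac{1}{2} \left(- \frac{1}{11}\right) + 25\right) 319 = \left(- \frac{1}{22} + 25\right) 319 = \frac{549}{22} \cdot 319 = \frac{15921}{2}$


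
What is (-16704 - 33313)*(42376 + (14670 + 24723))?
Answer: -4089840073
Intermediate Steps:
(-16704 - 33313)*(42376 + (14670 + 24723)) = -50017*(42376 + 39393) = -50017*81769 = -4089840073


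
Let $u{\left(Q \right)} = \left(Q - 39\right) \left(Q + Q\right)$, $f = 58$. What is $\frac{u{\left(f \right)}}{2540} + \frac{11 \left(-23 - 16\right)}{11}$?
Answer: $- \frac{24214}{635} \approx -38.132$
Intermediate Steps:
$u{\left(Q \right)} = 2 Q \left(-39 + Q\right)$ ($u{\left(Q \right)} = \left(-39 + Q\right) 2 Q = 2 Q \left(-39 + Q\right)$)
$\frac{u{\left(f \right)}}{2540} + \frac{11 \left(-23 - 16\right)}{11} = \frac{2 \cdot 58 \left(-39 + 58\right)}{2540} + \frac{11 \left(-23 - 16\right)}{11} = 2 \cdot 58 \cdot 19 \cdot \frac{1}{2540} + 11 \left(-39\right) \frac{1}{11} = 2204 \cdot \frac{1}{2540} - 39 = \frac{551}{635} - 39 = - \frac{24214}{635}$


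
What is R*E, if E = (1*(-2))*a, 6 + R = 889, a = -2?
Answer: 3532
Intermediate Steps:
R = 883 (R = -6 + 889 = 883)
E = 4 (E = (1*(-2))*(-2) = -2*(-2) = 4)
R*E = 883*4 = 3532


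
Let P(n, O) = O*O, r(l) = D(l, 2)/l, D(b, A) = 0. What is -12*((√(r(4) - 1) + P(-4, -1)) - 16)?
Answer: 180 - 12*I ≈ 180.0 - 12.0*I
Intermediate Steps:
r(l) = 0 (r(l) = 0/l = 0)
P(n, O) = O²
-12*((√(r(4) - 1) + P(-4, -1)) - 16) = -12*((√(0 - 1) + (-1)²) - 16) = -12*((√(-1) + 1) - 16) = -12*((I + 1) - 16) = -12*((1 + I) - 16) = -12*(-15 + I) = 180 - 12*I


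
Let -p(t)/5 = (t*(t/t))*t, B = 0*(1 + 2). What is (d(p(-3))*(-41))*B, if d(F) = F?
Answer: 0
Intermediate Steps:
B = 0 (B = 0*3 = 0)
p(t) = -5*t**2 (p(t) = -5*t*(t/t)*t = -5*t*1*t = -5*t*t = -5*t**2)
(d(p(-3))*(-41))*B = (-5*(-3)**2*(-41))*0 = (-5*9*(-41))*0 = -45*(-41)*0 = 1845*0 = 0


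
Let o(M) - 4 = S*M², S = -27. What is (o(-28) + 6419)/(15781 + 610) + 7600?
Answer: 124556855/16391 ≈ 7599.1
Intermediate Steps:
o(M) = 4 - 27*M²
(o(-28) + 6419)/(15781 + 610) + 7600 = ((4 - 27*(-28)²) + 6419)/(15781 + 610) + 7600 = ((4 - 27*784) + 6419)/16391 + 7600 = ((4 - 21168) + 6419)*(1/16391) + 7600 = (-21164 + 6419)*(1/16391) + 7600 = -14745*1/16391 + 7600 = -14745/16391 + 7600 = 124556855/16391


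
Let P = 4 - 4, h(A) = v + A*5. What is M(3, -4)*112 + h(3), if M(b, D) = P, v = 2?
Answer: 17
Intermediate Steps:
h(A) = 2 + 5*A (h(A) = 2 + A*5 = 2 + 5*A)
P = 0
M(b, D) = 0
M(3, -4)*112 + h(3) = 0*112 + (2 + 5*3) = 0 + (2 + 15) = 0 + 17 = 17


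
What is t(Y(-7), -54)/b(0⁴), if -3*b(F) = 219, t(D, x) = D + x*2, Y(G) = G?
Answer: 115/73 ≈ 1.5753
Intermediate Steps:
t(D, x) = D + 2*x
b(F) = -73 (b(F) = -⅓*219 = -73)
t(Y(-7), -54)/b(0⁴) = (-7 + 2*(-54))/(-73) = (-7 - 108)*(-1/73) = -115*(-1/73) = 115/73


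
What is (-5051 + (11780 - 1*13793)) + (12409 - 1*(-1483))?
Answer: 6828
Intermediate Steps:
(-5051 + (11780 - 1*13793)) + (12409 - 1*(-1483)) = (-5051 + (11780 - 13793)) + (12409 + 1483) = (-5051 - 2013) + 13892 = -7064 + 13892 = 6828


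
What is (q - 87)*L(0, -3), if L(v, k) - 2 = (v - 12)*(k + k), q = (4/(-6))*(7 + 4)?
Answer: -20942/3 ≈ -6980.7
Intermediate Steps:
q = -22/3 (q = (4*(-1/6))*11 = -2/3*11 = -22/3 ≈ -7.3333)
L(v, k) = 2 + 2*k*(-12 + v) (L(v, k) = 2 + (v - 12)*(k + k) = 2 + (-12 + v)*(2*k) = 2 + 2*k*(-12 + v))
(q - 87)*L(0, -3) = (-22/3 - 87)*(2 - 24*(-3) + 2*(-3)*0) = -283*(2 + 72 + 0)/3 = -283/3*74 = -20942/3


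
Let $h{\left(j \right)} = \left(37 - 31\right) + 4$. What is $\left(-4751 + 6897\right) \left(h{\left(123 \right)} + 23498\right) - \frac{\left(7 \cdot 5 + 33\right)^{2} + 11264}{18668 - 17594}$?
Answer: $\frac{9030219424}{179} \approx 5.0448 \cdot 10^{7}$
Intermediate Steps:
$h{\left(j \right)} = 10$ ($h{\left(j \right)} = 6 + 4 = 10$)
$\left(-4751 + 6897\right) \left(h{\left(123 \right)} + 23498\right) - \frac{\left(7 \cdot 5 + 33\right)^{2} + 11264}{18668 - 17594} = \left(-4751 + 6897\right) \left(10 + 23498\right) - \frac{\left(7 \cdot 5 + 33\right)^{2} + 11264}{18668 - 17594} = 2146 \cdot 23508 - \frac{\left(35 + 33\right)^{2} + 11264}{1074} = 50448168 - \left(68^{2} + 11264\right) \frac{1}{1074} = 50448168 - \left(4624 + 11264\right) \frac{1}{1074} = 50448168 - 15888 \cdot \frac{1}{1074} = 50448168 - \frac{2648}{179} = \frac{9030219424}{179}$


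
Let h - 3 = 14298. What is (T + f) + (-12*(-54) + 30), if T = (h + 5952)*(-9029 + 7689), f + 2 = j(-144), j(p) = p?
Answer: -27138488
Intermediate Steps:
h = 14301 (h = 3 + 14298 = 14301)
f = -146 (f = -2 - 144 = -146)
T = -27139020 (T = (14301 + 5952)*(-9029 + 7689) = 20253*(-1340) = -27139020)
(T + f) + (-12*(-54) + 30) = (-27139020 - 146) + (-12*(-54) + 30) = -27139166 + (648 + 30) = -27139166 + 678 = -27138488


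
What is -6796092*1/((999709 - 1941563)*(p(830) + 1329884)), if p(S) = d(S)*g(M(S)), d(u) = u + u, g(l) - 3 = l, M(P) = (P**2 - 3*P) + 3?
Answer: 566341/89537385358598 ≈ 6.3252e-9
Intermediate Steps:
M(P) = 3 + P**2 - 3*P
g(l) = 3 + l
d(u) = 2*u
p(S) = 2*S*(6 + S**2 - 3*S) (p(S) = (2*S)*(3 + (3 + S**2 - 3*S)) = (2*S)*(6 + S**2 - 3*S) = 2*S*(6 + S**2 - 3*S))
-6796092*1/((999709 - 1941563)*(p(830) + 1329884)) = -6796092*1/((999709 - 1941563)*(2*830*(6 + 830**2 - 3*830) + 1329884)) = -6796092*(-1/(941854*(2*830*(6 + 688900 - 2490) + 1329884))) = -6796092*(-1/(941854*(2*830*686416 + 1329884))) = -6796092*(-1/(941854*(1139450560 + 1329884))) = -6796092/((-941854*1140780444)) = -6796092/(-1074448624303176) = -6796092*(-1/1074448624303176) = 566341/89537385358598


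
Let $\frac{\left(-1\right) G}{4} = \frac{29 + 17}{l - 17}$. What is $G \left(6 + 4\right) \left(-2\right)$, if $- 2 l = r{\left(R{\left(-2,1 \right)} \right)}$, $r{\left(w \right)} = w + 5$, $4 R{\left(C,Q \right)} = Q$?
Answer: $- \frac{29440}{157} \approx -187.52$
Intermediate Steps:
$R{\left(C,Q \right)} = \frac{Q}{4}$
$r{\left(w \right)} = 5 + w$
$l = - \frac{21}{8}$ ($l = - \frac{5 + \frac{1}{4} \cdot 1}{2} = - \frac{5 + \frac{1}{4}}{2} = \left(- \frac{1}{2}\right) \frac{21}{4} = - \frac{21}{8} \approx -2.625$)
$G = \frac{1472}{157}$ ($G = - 4 \frac{29 + 17}{- \frac{21}{8} - 17} = - 4 \frac{46}{- \frac{157}{8}} = - 4 \cdot 46 \left(- \frac{8}{157}\right) = \left(-4\right) \left(- \frac{368}{157}\right) = \frac{1472}{157} \approx 9.3758$)
$G \left(6 + 4\right) \left(-2\right) = \frac{1472 \left(6 + 4\right) \left(-2\right)}{157} = \frac{1472 \cdot 10 \left(-2\right)}{157} = \frac{1472}{157} \left(-20\right) = - \frac{29440}{157}$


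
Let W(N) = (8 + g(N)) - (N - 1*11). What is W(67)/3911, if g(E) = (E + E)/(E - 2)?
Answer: -2986/254215 ≈ -0.011746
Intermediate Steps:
g(E) = 2*E/(-2 + E) (g(E) = (2*E)/(-2 + E) = 2*E/(-2 + E))
W(N) = 19 - N + 2*N/(-2 + N) (W(N) = (8 + 2*N/(-2 + N)) - (N - 1*11) = (8 + 2*N/(-2 + N)) - (N - 11) = (8 + 2*N/(-2 + N)) - (-11 + N) = (8 + 2*N/(-2 + N)) + (11 - N) = 19 - N + 2*N/(-2 + N))
W(67)/3911 = ((-38 - 1*67² + 23*67)/(-2 + 67))/3911 = ((-38 - 1*4489 + 1541)/65)*(1/3911) = ((-38 - 4489 + 1541)/65)*(1/3911) = ((1/65)*(-2986))*(1/3911) = -2986/65*1/3911 = -2986/254215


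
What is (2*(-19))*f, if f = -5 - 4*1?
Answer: 342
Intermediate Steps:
f = -9 (f = -5 - 4 = -9)
(2*(-19))*f = (2*(-19))*(-9) = -38*(-9) = 342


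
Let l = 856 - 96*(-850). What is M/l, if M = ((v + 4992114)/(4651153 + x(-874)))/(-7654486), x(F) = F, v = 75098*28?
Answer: -3547429/1467531088539717432 ≈ -2.4173e-12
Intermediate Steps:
v = 2102744
l = 82456 (l = 856 + 81600 = 82456)
M = -3547429/17797747750797 (M = ((2102744 + 4992114)/(4651153 - 874))/(-7654486) = (7094858/4650279)*(-1/7654486) = -3547429/17797747750797 ≈ -1.9932e-7)
M/l = -3547429/17797747750797/82456 = -3547429/17797747750797*1/82456 = -3547429/1467531088539717432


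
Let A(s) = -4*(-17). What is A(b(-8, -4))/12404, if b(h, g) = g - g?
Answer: 17/3101 ≈ 0.0054821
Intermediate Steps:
b(h, g) = 0
A(s) = 68
A(b(-8, -4))/12404 = 68/12404 = 68*(1/12404) = 17/3101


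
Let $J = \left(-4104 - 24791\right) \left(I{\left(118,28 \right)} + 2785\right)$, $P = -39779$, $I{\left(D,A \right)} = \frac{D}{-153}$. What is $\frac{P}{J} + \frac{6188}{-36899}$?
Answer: $- \frac{75942864116507}{454185893174135} \approx -0.16721$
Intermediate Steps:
$I{\left(D,A \right)} = - \frac{D}{153}$ ($I{\left(D,A \right)} = D \left(- \frac{1}{153}\right) = - \frac{D}{153}$)
$J = - \frac{12308894365}{153}$ ($J = \left(-4104 - 24791\right) \left(\left(- \frac{1}{153}\right) 118 + 2785\right) = - 28895 \left(- \frac{118}{153} + 2785\right) = \left(-28895\right) \frac{425987}{153} = - \frac{12308894365}{153} \approx -8.045 \cdot 10^{7}$)
$\frac{P}{J} + \frac{6188}{-36899} = - \frac{39779}{- \frac{12308894365}{153}} + \frac{6188}{-36899} = \left(-39779\right) \left(- \frac{153}{12308894365}\right) + 6188 \left(- \frac{1}{36899}\right) = \frac{6086187}{12308894365} - \frac{6188}{36899} = - \frac{75942864116507}{454185893174135}$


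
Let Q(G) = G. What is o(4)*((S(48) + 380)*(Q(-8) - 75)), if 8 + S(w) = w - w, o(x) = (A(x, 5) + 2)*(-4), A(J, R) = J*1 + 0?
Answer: 741024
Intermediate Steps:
A(J, R) = J (A(J, R) = J + 0 = J)
o(x) = -8 - 4*x (o(x) = (x + 2)*(-4) = (2 + x)*(-4) = -8 - 4*x)
S(w) = -8 (S(w) = -8 + (w - w) = -8 + 0 = -8)
o(4)*((S(48) + 380)*(Q(-8) - 75)) = (-8 - 4*4)*((-8 + 380)*(-8 - 75)) = (-8 - 16)*(372*(-83)) = -24*(-30876) = 741024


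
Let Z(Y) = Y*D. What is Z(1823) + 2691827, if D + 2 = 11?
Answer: 2708234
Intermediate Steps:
D = 9 (D = -2 + 11 = 9)
Z(Y) = 9*Y (Z(Y) = Y*9 = 9*Y)
Z(1823) + 2691827 = 9*1823 + 2691827 = 16407 + 2691827 = 2708234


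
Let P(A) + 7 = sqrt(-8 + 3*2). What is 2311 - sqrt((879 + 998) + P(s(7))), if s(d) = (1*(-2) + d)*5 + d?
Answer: 2311 - sqrt(1870 + I*sqrt(2)) ≈ 2267.8 - 0.016352*I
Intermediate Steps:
s(d) = -10 + 6*d (s(d) = (-2 + d)*5 + d = (-10 + 5*d) + d = -10 + 6*d)
P(A) = -7 + I*sqrt(2) (P(A) = -7 + sqrt(-8 + 3*2) = -7 + sqrt(-8 + 6) = -7 + sqrt(-2) = -7 + I*sqrt(2))
2311 - sqrt((879 + 998) + P(s(7))) = 2311 - sqrt((879 + 998) + (-7 + I*sqrt(2))) = 2311 - sqrt(1877 + (-7 + I*sqrt(2))) = 2311 - sqrt(1870 + I*sqrt(2))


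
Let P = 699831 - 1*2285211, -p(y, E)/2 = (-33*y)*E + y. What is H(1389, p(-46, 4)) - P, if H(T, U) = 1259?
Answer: 1586639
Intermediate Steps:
p(y, E) = -2*y + 66*E*y (p(y, E) = -2*((-33*y)*E + y) = -2*(-33*E*y + y) = -2*(y - 33*E*y) = -2*y + 66*E*y)
P = -1585380 (P = 699831 - 2285211 = -1585380)
H(1389, p(-46, 4)) - P = 1259 - 1*(-1585380) = 1259 + 1585380 = 1586639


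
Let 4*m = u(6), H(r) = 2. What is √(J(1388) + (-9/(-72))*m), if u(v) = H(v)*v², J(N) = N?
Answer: √5561/2 ≈ 37.286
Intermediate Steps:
u(v) = 2*v²
m = 18 (m = (2*6²)/4 = (2*36)/4 = (¼)*72 = 18)
√(J(1388) + (-9/(-72))*m) = √(1388 + (-9/(-72))*18) = √(1388 - 1/72*(-9)*18) = √(1388 + (⅛)*18) = √(1388 + 9/4) = √(5561/4) = √5561/2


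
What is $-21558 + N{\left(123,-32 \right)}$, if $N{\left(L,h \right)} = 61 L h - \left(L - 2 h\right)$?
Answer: $-261841$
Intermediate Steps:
$N{\left(L,h \right)} = - L + 2 h + 61 L h$ ($N{\left(L,h \right)} = 61 L h - \left(L - 2 h\right) = - L + 2 h + 61 L h$)
$-21558 + N{\left(123,-32 \right)} = -21558 + \left(\left(-1\right) 123 + 2 \left(-32\right) + 61 \cdot 123 \left(-32\right)\right) = -21558 - 240283 = -261841$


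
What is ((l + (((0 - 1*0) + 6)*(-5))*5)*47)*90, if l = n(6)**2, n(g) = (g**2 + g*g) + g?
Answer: 25100820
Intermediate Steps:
n(g) = g + 2*g**2 (n(g) = (g**2 + g**2) + g = 2*g**2 + g = g + 2*g**2)
l = 6084 (l = (6*(1 + 2*6))**2 = (6*(1 + 12))**2 = (6*13)**2 = 78**2 = 6084)
((l + (((0 - 1*0) + 6)*(-5))*5)*47)*90 = ((6084 + (((0 - 1*0) + 6)*(-5))*5)*47)*90 = ((6084 + (((0 + 0) + 6)*(-5))*5)*47)*90 = ((6084 + ((0 + 6)*(-5))*5)*47)*90 = ((6084 + (6*(-5))*5)*47)*90 = ((6084 - 30*5)*47)*90 = ((6084 - 150)*47)*90 = (5934*47)*90 = 278898*90 = 25100820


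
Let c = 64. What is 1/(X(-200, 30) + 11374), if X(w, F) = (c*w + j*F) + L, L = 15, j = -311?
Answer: -1/10741 ≈ -9.3101e-5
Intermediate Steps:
X(w, F) = 15 - 311*F + 64*w (X(w, F) = (64*w - 311*F) + 15 = (-311*F + 64*w) + 15 = 15 - 311*F + 64*w)
1/(X(-200, 30) + 11374) = 1/((15 - 311*30 + 64*(-200)) + 11374) = 1/((15 - 9330 - 12800) + 11374) = 1/(-22115 + 11374) = 1/(-10741) = -1/10741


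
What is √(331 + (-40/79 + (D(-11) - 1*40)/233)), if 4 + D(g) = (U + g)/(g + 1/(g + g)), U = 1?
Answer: √81585613903443/496989 ≈ 18.174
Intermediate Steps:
D(g) = -4 + (1 + g)/(g + 1/(2*g)) (D(g) = -4 + (1 + g)/(g + 1/(g + g)) = -4 + (1 + g)/(g + 1/(2*g)))
√(331 + (-40/79 + (D(-11) - 1*40)/233)) = √(331 + (-40/79 + (2*(-2 - 11 - 3*(-11)²)/(1 + 2*(-11)²) - 1*40)/233)) = √(331 + (-40*1/79 + (2*(-2 - 11 - 3*121)/(1 + 2*121) - 40)*(1/233))) = √(331 + (-40/79 + (2*(-2 - 11 - 363)/(1 + 242) - 40)*(1/233))) = √(331 + (-40/79 + (2*(-376)/243 - 40)*(1/233))) = √(331 + (-40/79 + (2*(1/243)*(-376) - 40)*(1/233))) = √(331 + (-40/79 + (-752/243 - 40)*(1/233))) = √(331 + (-40/79 - 10472/243*1/233)) = √(331 + (-40/79 - 10472/56619)) = √(331 - 3092048/4472901) = √(1477438183/4472901) = √81585613903443/496989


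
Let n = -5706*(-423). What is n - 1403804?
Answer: 1009834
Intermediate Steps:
n = 2413638
n - 1403804 = 2413638 - 1403804 = 1009834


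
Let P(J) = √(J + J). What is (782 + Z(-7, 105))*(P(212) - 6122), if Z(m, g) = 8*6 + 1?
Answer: -5087382 + 1662*√106 ≈ -5.0703e+6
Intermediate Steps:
P(J) = √2*√J (P(J) = √(2*J) = √2*√J)
Z(m, g) = 49 (Z(m, g) = 48 + 1 = 49)
(782 + Z(-7, 105))*(P(212) - 6122) = (782 + 49)*(√2*√212 - 6122) = 831*(√2*(2*√53) - 6122) = 831*(2*√106 - 6122) = 831*(-6122 + 2*√106) = -5087382 + 1662*√106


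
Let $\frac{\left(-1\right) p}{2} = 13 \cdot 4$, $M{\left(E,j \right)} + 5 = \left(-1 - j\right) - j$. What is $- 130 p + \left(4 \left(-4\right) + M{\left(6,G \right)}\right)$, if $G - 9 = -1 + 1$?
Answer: $13480$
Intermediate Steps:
$G = 9$ ($G = 9 + \left(-1 + 1\right) = 9 + 0 = 9$)
$M{\left(E,j \right)} = -6 - 2 j$ ($M{\left(E,j \right)} = -5 - \left(1 + 2 j\right) = -6 - 2 j$)
$p = -104$ ($p = - 2 \cdot 13 \cdot 4 = \left(-2\right) 52 = -104$)
$- 130 p + \left(4 \left(-4\right) + M{\left(6,G \right)}\right) = \left(-130\right) \left(-104\right) + \left(4 \left(-4\right) - 24\right) = 13520 - 40 = 13480$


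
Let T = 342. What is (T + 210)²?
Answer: 304704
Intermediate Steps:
(T + 210)² = (342 + 210)² = 552² = 304704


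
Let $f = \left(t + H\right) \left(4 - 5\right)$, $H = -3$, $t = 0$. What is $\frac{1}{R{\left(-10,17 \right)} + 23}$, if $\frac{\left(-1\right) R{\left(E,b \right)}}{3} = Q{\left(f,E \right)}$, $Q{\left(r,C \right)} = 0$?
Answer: $\frac{1}{23} \approx 0.043478$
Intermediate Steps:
$f = 3$ ($f = \left(0 - 3\right) \left(4 - 5\right) = \left(-3\right) \left(-1\right) = 3$)
$R{\left(E,b \right)} = 0$ ($R{\left(E,b \right)} = \left(-3\right) 0 = 0$)
$\frac{1}{R{\left(-10,17 \right)} + 23} = \frac{1}{0 + 23} = \frac{1}{23}$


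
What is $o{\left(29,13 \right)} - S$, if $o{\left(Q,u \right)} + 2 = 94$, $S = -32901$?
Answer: $32993$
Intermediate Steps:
$o{\left(Q,u \right)} = 92$ ($o{\left(Q,u \right)} = -2 + 94 = 92$)
$o{\left(29,13 \right)} - S = 92 - -32901 = 92 + 32901 = 32993$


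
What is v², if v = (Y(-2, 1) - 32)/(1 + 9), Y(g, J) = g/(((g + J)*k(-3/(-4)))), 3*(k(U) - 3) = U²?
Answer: 25600/2601 ≈ 9.8424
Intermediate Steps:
k(U) = 3 + U²/3
Y(g, J) = g/(51*J/16 + 51*g/16) (Y(g, J) = g/(((g + J)*(3 + (-3/(-4))²/3))) = g/(((J + g)*(3 + (-3*(-¼))²/3))) = g/(((J + g)*(3 + (¾)²/3))) = g/(((J + g)*(3 + (⅓)*(9/16)))) = g/(((J + g)*(3 + 3/16))) = g/(((J + g)*(51/16))) = g/(51*J/16 + 51*g/16))
v = -160/51 (v = ((16/51)*(-2)/(1 - 2) - 32)/(1 + 9) = ((16/51)*(-2)/(-1) - 32)/10 = ((16/51)*(-2)*(-1) - 32)*(⅒) = (32/51 - 32)*(⅒) = -1600/51*⅒ = -160/51 ≈ -3.1373)
v² = (-160/51)² = 25600/2601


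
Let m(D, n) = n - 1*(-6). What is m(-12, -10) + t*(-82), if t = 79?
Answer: -6482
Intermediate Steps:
m(D, n) = 6 + n (m(D, n) = n + 6 = 6 + n)
m(-12, -10) + t*(-82) = (6 - 10) + 79*(-82) = -4 - 6478 = -6482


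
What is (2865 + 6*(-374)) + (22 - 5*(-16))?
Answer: 723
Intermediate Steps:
(2865 + 6*(-374)) + (22 - 5*(-16)) = (2865 - 2244) + (22 + 80) = 621 + 102 = 723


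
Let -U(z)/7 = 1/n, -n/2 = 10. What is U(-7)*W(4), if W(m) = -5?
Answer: -7/4 ≈ -1.7500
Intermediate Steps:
n = -20 (n = -2*10 = -20)
U(z) = 7/20 (U(z) = -7/(-20) = -7*(-1/20) = 7/20)
U(-7)*W(4) = (7/20)*(-5) = -7/4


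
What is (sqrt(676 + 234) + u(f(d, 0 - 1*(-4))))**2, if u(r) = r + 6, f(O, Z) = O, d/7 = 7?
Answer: (55 + sqrt(910))**2 ≈ 7253.3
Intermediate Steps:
d = 49 (d = 7*7 = 49)
u(r) = 6 + r
(sqrt(676 + 234) + u(f(d, 0 - 1*(-4))))**2 = (sqrt(676 + 234) + (6 + 49))**2 = (sqrt(910) + 55)**2 = (55 + sqrt(910))**2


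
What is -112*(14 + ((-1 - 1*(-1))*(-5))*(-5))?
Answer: -1568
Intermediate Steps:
-112*(14 + ((-1 - 1*(-1))*(-5))*(-5)) = -112*(14 + ((-1 + 1)*(-5))*(-5)) = -112*(14 + (0*(-5))*(-5)) = -112*(14 + 0*(-5)) = -112*(14 + 0) = -112*14 = -1568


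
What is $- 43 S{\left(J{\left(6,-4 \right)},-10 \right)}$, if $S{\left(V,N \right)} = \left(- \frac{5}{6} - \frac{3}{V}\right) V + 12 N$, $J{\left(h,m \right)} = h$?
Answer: $5504$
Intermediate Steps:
$S{\left(V,N \right)} = 12 N + V \left(- \frac{5}{6} - \frac{3}{V}\right)$ ($S{\left(V,N \right)} = \left(\left(-5\right) \frac{1}{6} - \frac{3}{V}\right) V + 12 N = \left(- \frac{5}{6} - \frac{3}{V}\right) V + 12 N = V \left(- \frac{5}{6} - \frac{3}{V}\right) + 12 N = 12 N + V \left(- \frac{5}{6} - \frac{3}{V}\right)$)
$- 43 S{\left(J{\left(6,-4 \right)},-10 \right)} = - 43 \left(-3 + 12 \left(-10\right) - 5\right) = - 43 \left(-3 - 120 - 5\right) = \left(-43\right) \left(-128\right) = 5504$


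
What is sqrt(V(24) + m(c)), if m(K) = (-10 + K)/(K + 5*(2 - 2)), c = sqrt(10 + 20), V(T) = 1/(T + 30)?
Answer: sqrt(330 - 108*sqrt(30))/18 ≈ 0.89846*I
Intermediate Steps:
V(T) = 1/(30 + T)
c = sqrt(30) ≈ 5.4772
m(K) = (-10 + K)/K (m(K) = (-10 + K)/(K + 5*0) = (-10 + K)/(K + 0) = (-10 + K)/K)
sqrt(V(24) + m(c)) = sqrt(1/(30 + 24) + (-10 + sqrt(30))/(sqrt(30))) = sqrt(1/54 + (sqrt(30)/30)*(-10 + sqrt(30))) = sqrt(1/54 + sqrt(30)*(-10 + sqrt(30))/30)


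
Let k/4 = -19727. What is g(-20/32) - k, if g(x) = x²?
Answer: 5050137/64 ≈ 78908.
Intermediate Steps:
k = -78908 (k = 4*(-19727) = -78908)
g(-20/32) - k = (-20/32)² - 1*(-78908) = (-20*1/32)² + 78908 = (-5/8)² + 78908 = 25/64 + 78908 = 5050137/64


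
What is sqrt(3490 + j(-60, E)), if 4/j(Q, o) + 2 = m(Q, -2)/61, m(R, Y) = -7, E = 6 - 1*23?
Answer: sqrt(58045614)/129 ≈ 59.060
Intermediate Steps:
E = -17 (E = 6 - 23 = -17)
j(Q, o) = -244/129 (j(Q, o) = 4/(-2 - 7/61) = 4/(-129/61) = 4*(-61/129) = -244/129)
sqrt(3490 + j(-60, E)) = sqrt(3490 - 244/129) = sqrt(449966/129) = sqrt(58045614)/129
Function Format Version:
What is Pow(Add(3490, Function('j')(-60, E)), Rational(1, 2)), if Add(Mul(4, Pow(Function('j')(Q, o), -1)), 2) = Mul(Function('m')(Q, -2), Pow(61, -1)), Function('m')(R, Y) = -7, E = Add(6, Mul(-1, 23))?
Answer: Mul(Rational(1, 129), Pow(58045614, Rational(1, 2))) ≈ 59.060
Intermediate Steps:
E = -17 (E = Add(6, -23) = -17)
Function('j')(Q, o) = Rational(-244, 129) (Function('j')(Q, o) = Mul(4, Pow(Add(-2, Mul(-7, Pow(61, -1))), -1)) = Mul(4, Pow(Add(-2, Mul(-7, Rational(1, 61))), -1)) = Mul(4, Pow(Add(-2, Rational(-7, 61)), -1)) = Mul(4, Pow(Rational(-129, 61), -1)) = Mul(4, Rational(-61, 129)) = Rational(-244, 129))
Pow(Add(3490, Function('j')(-60, E)), Rational(1, 2)) = Pow(Add(3490, Rational(-244, 129)), Rational(1, 2)) = Pow(Rational(449966, 129), Rational(1, 2)) = Mul(Rational(1, 129), Pow(58045614, Rational(1, 2)))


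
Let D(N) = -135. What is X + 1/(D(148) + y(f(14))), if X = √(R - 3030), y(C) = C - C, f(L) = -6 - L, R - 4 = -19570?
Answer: -1/135 + 2*I*√5649 ≈ -0.0074074 + 150.32*I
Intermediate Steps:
R = -19566 (R = 4 - 19570 = -19566)
y(C) = 0
X = 2*I*√5649 (X = √(-19566 - 3030) = √(-22596) = 2*I*√5649 ≈ 150.32*I)
X + 1/(D(148) + y(f(14))) = 2*I*√5649 + 1/(-135 + 0) = 2*I*√5649 + 1/(-135) = 2*I*√5649 - 1/135 = -1/135 + 2*I*√5649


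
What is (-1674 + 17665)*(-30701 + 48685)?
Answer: 287582144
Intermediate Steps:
(-1674 + 17665)*(-30701 + 48685) = 15991*17984 = 287582144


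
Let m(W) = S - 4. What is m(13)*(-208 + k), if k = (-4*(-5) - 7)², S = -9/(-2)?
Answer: -39/2 ≈ -19.500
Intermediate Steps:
S = 9/2 (S = -9*(-½) = 9/2 ≈ 4.5000)
m(W) = ½ (m(W) = 9/2 - 4 = ½)
k = 169 (k = (20 - 7)² = 13² = 169)
m(13)*(-208 + k) = (-208 + 169)/2 = (½)*(-39) = -39/2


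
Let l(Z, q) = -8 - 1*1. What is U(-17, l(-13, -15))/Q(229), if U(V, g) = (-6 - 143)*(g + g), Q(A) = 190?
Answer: 1341/95 ≈ 14.116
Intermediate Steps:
l(Z, q) = -9 (l(Z, q) = -8 - 1 = -9)
U(V, g) = -298*g
U(-17, l(-13, -15))/Q(229) = -298*(-9)/190 = 2682*(1/190) = 1341/95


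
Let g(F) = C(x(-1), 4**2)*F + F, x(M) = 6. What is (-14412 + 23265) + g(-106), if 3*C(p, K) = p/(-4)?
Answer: 8800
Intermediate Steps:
C(p, K) = -p/12 (C(p, K) = (p/(-4))/3 = (p*(-1/4))/3 = (-p/4)/3 = -p/12)
g(F) = F/2 (g(F) = (-1/12*6)*F + F = -F/2 + F = F/2)
(-14412 + 23265) + g(-106) = (-14412 + 23265) + (1/2)*(-106) = 8853 - 53 = 8800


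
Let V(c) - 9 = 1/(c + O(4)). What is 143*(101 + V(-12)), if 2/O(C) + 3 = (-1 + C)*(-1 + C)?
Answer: 550121/35 ≈ 15718.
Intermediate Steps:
O(C) = 2/(-3 + (-1 + C)²) (O(C) = 2/(-3 + (-1 + C)*(-1 + C)) = 2/(-3 + (-1 + C)²))
V(c) = 9 + 1/(⅓ + c) (V(c) = 9 + 1/(c + 2/(-3 + (-1 + 4)²)) = 9 + 1/(c + 2/(-3 + 3²)) = 9 + 1/(c + 2/(-3 + 9)) = 9 + 1/(c + 2/6) = 9 + 1/(c + 2*(⅙)) = 9 + 1/(c + ⅓) = 9 + 1/(⅓ + c))
143*(101 + V(-12)) = 143*(101 + 3*(4 + 9*(-12))/(1 + 3*(-12))) = 143*(101 + 3*(4 - 108)/(1 - 36)) = 143*(101 + 3*(-104)/(-35)) = 143*(101 + 3*(-1/35)*(-104)) = 143*(101 + 312/35) = 143*(3847/35) = 550121/35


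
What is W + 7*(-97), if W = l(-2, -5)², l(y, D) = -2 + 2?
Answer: -679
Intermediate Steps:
l(y, D) = 0
W = 0 (W = 0² = 0)
W + 7*(-97) = 0 + 7*(-97) = 0 - 679 = -679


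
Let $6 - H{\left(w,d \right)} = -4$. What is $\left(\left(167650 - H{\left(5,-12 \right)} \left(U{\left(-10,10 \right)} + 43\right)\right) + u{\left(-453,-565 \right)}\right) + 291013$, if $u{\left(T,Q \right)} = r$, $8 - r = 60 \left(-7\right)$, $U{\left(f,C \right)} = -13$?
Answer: $458791$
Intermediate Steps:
$H{\left(w,d \right)} = 10$ ($H{\left(w,d \right)} = 6 - -4 = 6 + 4 = 10$)
$r = 428$ ($r = 8 - 60 \left(-7\right) = 8 - -420 = 8 + 420 = 428$)
$u{\left(T,Q \right)} = 428$
$\left(\left(167650 - H{\left(5,-12 \right)} \left(U{\left(-10,10 \right)} + 43\right)\right) + u{\left(-453,-565 \right)}\right) + 291013 = \left(\left(167650 - 10 \left(-13 + 43\right)\right) + 428\right) + 291013 = \left(\left(167650 - 10 \cdot 30\right) + 428\right) + 291013 = \left(\left(167650 - 300\right) + 428\right) + 291013 = \left(167350 + 428\right) + 291013 = 167778 + 291013 = 458791$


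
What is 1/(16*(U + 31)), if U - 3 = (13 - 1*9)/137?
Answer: 137/74592 ≈ 0.0018367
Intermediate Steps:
U = 415/137 (U = 3 + (13 - 1*9)/137 = 3 + (13 - 9)*(1/137) = 3 + 4*(1/137) = 3 + 4/137 = 415/137 ≈ 3.0292)
1/(16*(U + 31)) = 1/(16*(415/137 + 31)) = 1/(16*(4662/137)) = 1/(74592/137) = 137/74592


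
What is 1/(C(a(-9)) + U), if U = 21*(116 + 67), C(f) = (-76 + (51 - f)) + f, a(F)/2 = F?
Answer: 1/3818 ≈ 0.00026192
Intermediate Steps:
a(F) = 2*F
C(f) = -25 (C(f) = (-25 - f) + f = -25)
U = 3843 (U = 21*183 = 3843)
1/(C(a(-9)) + U) = 1/(-25 + 3843) = 1/3818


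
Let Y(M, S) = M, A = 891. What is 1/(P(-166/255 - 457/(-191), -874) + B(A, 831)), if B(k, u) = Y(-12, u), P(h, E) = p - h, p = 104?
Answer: 48705/4396031 ≈ 0.011079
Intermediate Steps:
P(h, E) = 104 - h
B(k, u) = -12
1/(P(-166/255 - 457/(-191), -874) + B(A, 831)) = 1/((104 - (-166/255 - 457/(-191))) - 12) = 1/((104 - (-166*1/255 - 457*(-1/191))) - 12) = 1/((104 - (-166/255 + 457/191)) - 12) = 1/((104 - 1*84829/48705) - 12) = 1/((104 - 84829/48705) - 12) = 1/(4980491/48705 - 12) = 1/(4396031/48705) = 48705/4396031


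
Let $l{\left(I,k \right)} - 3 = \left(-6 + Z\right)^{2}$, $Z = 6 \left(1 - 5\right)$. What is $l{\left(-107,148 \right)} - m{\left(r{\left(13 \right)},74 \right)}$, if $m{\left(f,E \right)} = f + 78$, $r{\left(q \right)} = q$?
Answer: $812$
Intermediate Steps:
$Z = -24$ ($Z = 6 \left(-4\right) = -24$)
$m{\left(f,E \right)} = 78 + f$
$l{\left(I,k \right)} = 903$ ($l{\left(I,k \right)} = 3 + \left(-6 - 24\right)^{2} = 3 + \left(-30\right)^{2} = 3 + 900 = 903$)
$l{\left(-107,148 \right)} - m{\left(r{\left(13 \right)},74 \right)} = 903 - \left(78 + 13\right) = 903 - 91 = 812$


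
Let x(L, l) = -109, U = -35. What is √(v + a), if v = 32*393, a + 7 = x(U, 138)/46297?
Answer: 26*√39852874273/46297 ≈ 112.11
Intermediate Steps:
a = -324188/46297 (a = -7 - 109/46297 = -324188/46297 ≈ -7.0024)
v = 12576
√(v + a) = √(12576 - 324188/46297) = √(581906884/46297) = 26*√39852874273/46297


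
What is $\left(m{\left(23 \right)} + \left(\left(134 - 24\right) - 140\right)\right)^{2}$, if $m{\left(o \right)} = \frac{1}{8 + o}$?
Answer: $\frac{863041}{961} \approx 898.07$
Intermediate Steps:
$\left(m{\left(23 \right)} + \left(\left(134 - 24\right) - 140\right)\right)^{2} = \left(\frac{1}{8 + 23} + \left(\left(134 - 24\right) - 140\right)\right)^{2} = \left(\frac{1}{31} + \left(110 - 140\right)\right)^{2} = \left(\frac{1}{31} - 30\right)^{2} = \left(- \frac{929}{31}\right)^{2} = \frac{863041}{961}$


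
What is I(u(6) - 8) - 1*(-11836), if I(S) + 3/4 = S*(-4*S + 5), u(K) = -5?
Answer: 44377/4 ≈ 11094.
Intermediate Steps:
I(S) = -3/4 + S*(5 - 4*S) (I(S) = -3/4 + S*(-4*S + 5) = -3/4 + S*(5 - 4*S))
I(u(6) - 8) - 1*(-11836) = (-3/4 - 4*(-5 - 8)**2 + 5*(-5 - 8)) - 1*(-11836) = (-3/4 - 4*(-13)**2 + 5*(-13)) + 11836 = (-3/4 - 4*169 - 65) + 11836 = (-3/4 - 676 - 65) + 11836 = -2967/4 + 11836 = 44377/4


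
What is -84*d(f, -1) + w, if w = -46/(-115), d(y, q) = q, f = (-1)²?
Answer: 422/5 ≈ 84.400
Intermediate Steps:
f = 1
w = ⅖ (w = -46*(-1/115) = ⅖ ≈ 0.40000)
-84*d(f, -1) + w = -84*(-1) + ⅖ = 84 + ⅖ = 422/5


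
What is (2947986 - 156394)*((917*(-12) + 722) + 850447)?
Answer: 2345397892680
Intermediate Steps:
(2947986 - 156394)*((917*(-12) + 722) + 850447) = 2791592*((-11004 + 722) + 850447) = 2791592*(-10282 + 850447) = 2791592*840165 = 2345397892680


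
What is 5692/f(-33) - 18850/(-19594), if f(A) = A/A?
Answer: 55773949/9797 ≈ 5693.0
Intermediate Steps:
f(A) = 1
5692/f(-33) - 18850/(-19594) = 5692/1 - 18850/(-19594) = 5692*1 - 18850*(-1/19594) = 5692 + 9425/9797 = 55773949/9797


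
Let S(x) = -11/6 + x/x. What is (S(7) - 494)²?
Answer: 8814961/36 ≈ 2.4486e+5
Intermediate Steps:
S(x) = -⅚ (S(x) = -11*⅙ + 1 = -11/6 + 1 = -⅚)
(S(7) - 494)² = (-⅚ - 494)² = (-2969/6)² = 8814961/36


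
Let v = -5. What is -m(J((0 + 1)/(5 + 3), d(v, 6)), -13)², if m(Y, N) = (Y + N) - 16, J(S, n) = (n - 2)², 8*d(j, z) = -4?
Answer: -8281/16 ≈ -517.56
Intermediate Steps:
d(j, z) = -½ (d(j, z) = (⅛)*(-4) = -½)
J(S, n) = (-2 + n)²
m(Y, N) = -16 + N + Y (m(Y, N) = (N + Y) - 16 = -16 + N + Y)
-m(J((0 + 1)/(5 + 3), d(v, 6)), -13)² = -(-16 - 13 + (-2 - ½)²)² = -(-16 - 13 + (-5/2)²)² = -(-16 - 13 + 25/4)² = -(-91/4)² = -1*8281/16 = -8281/16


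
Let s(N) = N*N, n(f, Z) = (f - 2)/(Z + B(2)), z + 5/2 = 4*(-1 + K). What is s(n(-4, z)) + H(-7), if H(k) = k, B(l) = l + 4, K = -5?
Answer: -11623/1681 ≈ -6.9143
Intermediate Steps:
B(l) = 4 + l
z = -53/2 (z = -5/2 + 4*(-1 - 5) = -5/2 + 4*(-6) = -5/2 - 24 = -53/2 ≈ -26.500)
n(f, Z) = (-2 + f)/(6 + Z) (n(f, Z) = (f - 2)/(Z + (4 + 2)) = (-2 + f)/(Z + 6) = (-2 + f)/(6 + Z))
s(N) = N**2
s(n(-4, z)) + H(-7) = ((-2 - 4)/(6 - 53/2))**2 - 7 = (-6/(-41/2))**2 - 7 = (-2/41*(-6))**2 - 7 = (12/41)**2 - 7 = 144/1681 - 7 = -11623/1681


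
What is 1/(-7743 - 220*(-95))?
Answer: 1/13157 ≈ 7.6005e-5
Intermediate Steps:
1/(-7743 - 220*(-95)) = 1/(-7743 + 20900) = 1/13157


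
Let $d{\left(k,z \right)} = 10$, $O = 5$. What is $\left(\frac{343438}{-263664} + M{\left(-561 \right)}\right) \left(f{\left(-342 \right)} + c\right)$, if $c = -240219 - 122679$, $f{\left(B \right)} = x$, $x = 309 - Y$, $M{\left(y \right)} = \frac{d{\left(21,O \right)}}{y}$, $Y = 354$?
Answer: $\frac{1312679862011}{2739176} \approx 4.7922 \cdot 10^{5}$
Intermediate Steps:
$M{\left(y \right)} = \frac{10}{y}$
$x = -45$ ($x = 309 - 354 = -45$)
$f{\left(B \right)} = -45$
$c = -362898$ ($c = -240219 - 122679 = -362898$)
$\left(\frac{343438}{-263664} + M{\left(-561 \right)}\right) \left(f{\left(-342 \right)} + c\right) = \left(\frac{343438}{-263664} + \frac{10}{-561}\right) \left(-45 - 362898\right) = \left(343438 \left(- \frac{1}{263664}\right) + 10 \left(- \frac{1}{561}\right)\right) \left(-362943\right) = \left(- \frac{171719}{131832} - \frac{10}{561}\right) \left(-362943\right) = \left(- \frac{32550893}{24652584}\right) \left(-362943\right) = \frac{1312679862011}{2739176}$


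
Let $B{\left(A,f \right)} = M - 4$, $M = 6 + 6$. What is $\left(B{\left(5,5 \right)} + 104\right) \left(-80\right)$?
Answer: $-8960$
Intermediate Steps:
$M = 12$
$B{\left(A,f \right)} = 8$ ($B{\left(A,f \right)} = 12 - 4 = 8$)
$\left(B{\left(5,5 \right)} + 104\right) \left(-80\right) = \left(8 + 104\right) \left(-80\right) = 112 \left(-80\right) = -8960$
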